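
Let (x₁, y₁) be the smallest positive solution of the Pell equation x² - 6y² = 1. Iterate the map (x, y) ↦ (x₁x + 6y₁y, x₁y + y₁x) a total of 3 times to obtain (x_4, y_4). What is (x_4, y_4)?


Step 1: Find the fundamental solution (x₁, y₁) of x² - 6y² = 1.
  Expand √6 as a continued fraction. a₀ = ⌊√6⌋ = 2; iterate m_{k+1} = d_k·a_k − m_k, d_{k+1} = (6 − m_{k+1}²)/d_k, a_{k+1} = ⌊(a₀ + m_{k+1})/d_{k+1}⌋ (starting m₀ = 0, d₀ = 1), with convergents p_k = a_k·p_{k-1} + p_{k-2}, q_k = a_k·q_{k-1} + q_{k-2} (p₋₁ = 1, q₋₁ = 0):
  k = 0: a₀ = 2; p₀/q₀ = 2/1; p₀² − 6·q₀² = 4 − 6 = -2.
  k = 1: m = 2, d = 2, a = ⌊(2 + 2)/2⌋ = 2; p/q = (2·2 + 1)/(2·1 + 0) = 5/2; p² − 6·q² = 25 − 24 = 1.
  The first convergent with p² − 6·q² = 1 gives the fundamental solution (x₁, y₁) = (5, 2).
Step 2: Apply the recurrence (x_{n+1}, y_{n+1}) = (x₁x_n + 6y₁y_n, x₁y_n + y₁x_n) repeatedly.
  From (x_1, y_1) = (5, 2): x_2 = 5·5 + 6·2·2 = 49; y_2 = 5·2 + 2·5 = 20.
  From (x_2, y_2) = (49, 20): x_3 = 5·49 + 6·2·20 = 485; y_3 = 5·20 + 2·49 = 198.
  From (x_3, y_3) = (485, 198): x_4 = 5·485 + 6·2·198 = 4801; y_4 = 5·198 + 2·485 = 1960.
Step 3: Verify x_4² - 6·y_4² = 23049601 - 23049600 = 1 (should be 1). ✓

(x_1, y_1) = (5, 2); (x_4, y_4) = (4801, 1960).


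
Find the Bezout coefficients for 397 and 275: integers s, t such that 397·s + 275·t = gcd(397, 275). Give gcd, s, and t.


Euclidean algorithm on (397, 275) — divide until remainder is 0:
  397 = 1 · 275 + 122
  275 = 2 · 122 + 31
  122 = 3 · 31 + 29
  31 = 1 · 29 + 2
  29 = 14 · 2 + 1
  2 = 2 · 1 + 0
gcd(397, 275) = 1.
Track Bezout coefficients alongside the remainders: start with r₀ = 397 = a·1 + b·0 (s = 1, t = 0) and r₁ = 275 = a·0 + b·1 (s = 0, t = 1); each new remainder r_{k+1} = r_{k-1} − q_k·r_k inherits s_{k+1} = s_{k-1} − q_k·s_k, t_{k+1} = t_{k-1} − q_k·t_k, so r_k = a·s_k + b·t_k at every step:
  q = 1: r = 122, s = 1 − 1·0 = 1, t = 0 − 1·1 = -1  (check: 397·1 + 275·(-1) = 122)
  q = 2: r = 31, s = 0 − 2·1 = -2, t = 1 − 2·(-1) = 3  (check: 397·(-2) + 275·3 = 31)
  q = 3: r = 29, s = 1 − 3·(-2) = 7, t = -1 − 3·3 = -10  (check: 397·7 + 275·(-10) = 29)
  q = 1: r = 2, s = -2 − 1·7 = -9, t = 3 − 1·(-10) = 13  (check: 397·(-9) + 275·13 = 2)
  q = 14: r = 1, s = 7 − 14·(-9) = 133, t = -10 − 14·13 = -192  (check: 397·133 + 275·(-192) = 1)
The row with r = 1 (the gcd) gives the Bezout coefficients s = 133, t = -192.
Result: 397 · (133) + 275 · (-192) = 1.

gcd(397, 275) = 1; s = 133, t = -192 (check: 397·133 + 275·(-192) = 1).


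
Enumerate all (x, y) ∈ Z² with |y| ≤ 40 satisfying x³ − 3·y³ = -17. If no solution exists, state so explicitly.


The equation is x³ - 3y³ = -17. For fixed y, x³ = 3·y³ − 17, so a solution requires the RHS to be a perfect cube.
Strategy: iterate y from -40 to 40, compute RHS = 3·y³ − 17, and check whether it is a (positive or negative) perfect cube.
Check small values of y:
  y = 0: RHS = -17 is not a perfect cube.
  y = 1: RHS = -14 is not a perfect cube.
  y = -1: RHS = -20 is not a perfect cube.
  y = 2: RHS = 7 is not a perfect cube.
  y = -2: RHS = -41 is not a perfect cube.
  y = 3: RHS = 64 = (4)³ ⇒ x = 4 works.
  y = -3: RHS = -98 is not a perfect cube.
Continuing the search up to |y| = 40 finds no further solutions beyond those listed.
Collected solutions: (4, 3).

Solutions (with |y| ≤ 40): (4, 3).


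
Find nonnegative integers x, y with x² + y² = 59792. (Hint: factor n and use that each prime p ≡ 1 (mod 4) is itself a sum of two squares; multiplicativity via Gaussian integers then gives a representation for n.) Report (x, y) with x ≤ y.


Step 1: Factor n = 59792 = 2^4 · 37 · 101.
Step 2: Check the mod-4 condition on each prime factor: 2 = 2 (special); 37 ≡ 1 (mod 4), exponent 1; 101 ≡ 1 (mod 4), exponent 1.
All primes ≡ 3 (mod 4) appear to even exponent (or don't appear), so by the two-squares theorem n IS expressible as a sum of two squares.
Step 3: Build a representation. Group n = k² · m with k = 4 and m = 37 · 101 = 3737 (a product of primes ≡ 1 (mod 4)); a representation of m scales to one of n via (k·x)² + (k·y)² = k²(x² + y²). Each prime p ≡ 1 (mod 4) is itself a sum of two squares; find a² by testing p − a² for a perfect square:
  37: 37 − 1² = 36 = 6² ⇒ 37 = 1² + 6².
  101: 101 − 1² = 100 = 10² ⇒ 101 = 1² + 10².
  Combine using the Brahmagupta–Fibonacci identity (a² + b²)(c² + d²) = (ac − bd)² + (ad + bc)² = (ac + bd)² + (ad − bc)²:
  37 · 101 = 3737: from (1² + 6²)(1² + 10²), take (1·1 − 6·10, 1·10 + 6·1) = (1 − 60, 10 + 6) = (-59, 16); dropping signs (only squares matter) gives (59, 16); check 59² + 16² = 3481 + 256 = 3737 ✓.
  Scale by k = 4: (4·59, 4·16) = (236, 64).
Step 4: Order so x ≤ y and verify: 64² + 236² = 4096 + 55696 = 59792 = n. ✓

n = 59792 = 64² + 236² (one valid representation with x ≤ y).


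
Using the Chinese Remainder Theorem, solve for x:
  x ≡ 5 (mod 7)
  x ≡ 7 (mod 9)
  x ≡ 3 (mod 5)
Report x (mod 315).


Moduli 7, 9, 5 are pairwise coprime; by CRT there is a unique solution modulo M = 7 · 9 · 5 = 315.
Solve pairwise, accumulating the modulus:
  Start with x ≡ 5 (mod 7).
  Combine with x ≡ 7 (mod 9): since gcd(7, 9) = 1, we get a unique residue mod 63.
    Write x = 5 + 7·t and substitute into x ≡ 7 (mod 9): 7·t ≡ 7 − 5 = 2 (mod 9).
    The inverse of 7 mod 9 is 4 (since 7·4 = 28 = 3·9 + 1), so t ≡ 4·2 = 8 ≡ 8 (mod 9).
    Then x = 5 + 7·8 = 61, valid modulo lcm(7, 9) = 63: x ≡ 61 (mod 63).
  Combine with x ≡ 3 (mod 5): since gcd(63, 5) = 1, we get a unique residue mod 315.
    Write x = 61 + 63·t and substitute into x ≡ 3 (mod 5): 63·t ≡ 3 − 61 = -58 (mod 5).
    Reduce coefficients mod 5: 3·t ≡ 2 (mod 5).
    The inverse of 3 mod 5 is 2 (since 3·2 = 6 = 1·5 + 1), so t ≡ 2·2 = 4 ≡ 4 (mod 5).
    Then x = 61 + 63·4 = 313, valid modulo lcm(63, 5) = 315: x ≡ 313 (mod 315).
Verify: 313 mod 7 = 5 ✓, 313 mod 9 = 7 ✓, 313 mod 5 = 3 ✓.

x ≡ 313 (mod 315).


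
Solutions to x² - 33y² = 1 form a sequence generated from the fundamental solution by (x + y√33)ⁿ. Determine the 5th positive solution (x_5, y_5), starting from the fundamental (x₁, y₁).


Step 1: Find the fundamental solution (x₁, y₁) of x² - 33y² = 1.
  Expand √33 as a continued fraction. a₀ = ⌊√33⌋ = 5; iterate m_{k+1} = d_k·a_k − m_k, d_{k+1} = (33 − m_{k+1}²)/d_k, a_{k+1} = ⌊(a₀ + m_{k+1})/d_{k+1}⌋ (starting m₀ = 0, d₀ = 1), with convergents p_k = a_k·p_{k-1} + p_{k-2}, q_k = a_k·q_{k-1} + q_{k-2} (p₋₁ = 1, q₋₁ = 0):
  k = 0: a₀ = 5; p₀/q₀ = 5/1; p₀² − 33·q₀² = 25 − 33 = -8.
  k = 1: m = 5, d = 8, a = ⌊(5 + 5)/8⌋ = 1; p/q = (1·5 + 1)/(1·1 + 0) = 6/1; p² − 33·q² = 36 − 33 = 3.
  k = 2: m = 3, d = 3, a = ⌊(5 + 3)/3⌋ = 2; p/q = (2·6 + 5)/(2·1 + 1) = 17/3; p² − 33·q² = 289 − 297 = -8.
  k = 3: m = 3, d = 8, a = ⌊(5 + 3)/8⌋ = 1; p/q = (1·17 + 6)/(1·3 + 1) = 23/4; p² − 33·q² = 529 − 528 = 1.
  The first convergent with p² − 33·q² = 1 gives the fundamental solution (x₁, y₁) = (23, 4).
Step 2: Apply the recurrence (x_{n+1}, y_{n+1}) = (x₁x_n + 33y₁y_n, x₁y_n + y₁x_n) repeatedly.
  From (x_1, y_1) = (23, 4): x_2 = 23·23 + 33·4·4 = 1057; y_2 = 23·4 + 4·23 = 184.
  From (x_2, y_2) = (1057, 184): x_3 = 23·1057 + 33·4·184 = 48599; y_3 = 23·184 + 4·1057 = 8460.
  From (x_3, y_3) = (48599, 8460): x_4 = 23·48599 + 33·4·8460 = 2234497; y_4 = 23·8460 + 4·48599 = 388976.
  From (x_4, y_4) = (2234497, 388976): x_5 = 23·2234497 + 33·4·388976 = 102738263; y_5 = 23·388976 + 4·2234497 = 17884436.
Step 3: Verify x_5² - 33·y_5² = 10555150684257169 - 10555150684257168 = 1 (should be 1). ✓

(x_1, y_1) = (23, 4); (x_5, y_5) = (102738263, 17884436).


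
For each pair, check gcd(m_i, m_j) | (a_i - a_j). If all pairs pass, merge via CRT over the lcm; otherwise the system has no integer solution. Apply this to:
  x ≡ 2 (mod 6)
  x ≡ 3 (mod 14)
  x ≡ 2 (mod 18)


Moduli 6, 14, 18 are not pairwise coprime, so CRT works modulo lcm(m_i) when all pairwise compatibility conditions hold.
Pairwise compatibility: gcd(m_i, m_j) must divide a_i - a_j for every pair.
Merge one congruence at a time:
  Start: x ≡ 2 (mod 6).
  Combine with x ≡ 3 (mod 14): gcd(6, 14) = 2, and 3 - 2 = 1 is NOT divisible by 2.
    ⇒ system is inconsistent (no integer solution).

No solution (the system is inconsistent).


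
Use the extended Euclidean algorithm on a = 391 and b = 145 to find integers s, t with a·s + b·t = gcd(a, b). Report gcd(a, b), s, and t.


Euclidean algorithm on (391, 145) — divide until remainder is 0:
  391 = 2 · 145 + 101
  145 = 1 · 101 + 44
  101 = 2 · 44 + 13
  44 = 3 · 13 + 5
  13 = 2 · 5 + 3
  5 = 1 · 3 + 2
  3 = 1 · 2 + 1
  2 = 2 · 1 + 0
gcd(391, 145) = 1.
Track Bezout coefficients alongside the remainders: start with r₀ = 391 = a·1 + b·0 (s = 1, t = 0) and r₁ = 145 = a·0 + b·1 (s = 0, t = 1); each new remainder r_{k+1} = r_{k-1} − q_k·r_k inherits s_{k+1} = s_{k-1} − q_k·s_k, t_{k+1} = t_{k-1} − q_k·t_k, so r_k = a·s_k + b·t_k at every step:
  q = 2: r = 101, s = 1 − 2·0 = 1, t = 0 − 2·1 = -2  (check: 391·1 + 145·(-2) = 101)
  q = 1: r = 44, s = 0 − 1·1 = -1, t = 1 − 1·(-2) = 3  (check: 391·(-1) + 145·3 = 44)
  q = 2: r = 13, s = 1 − 2·(-1) = 3, t = -2 − 2·3 = -8  (check: 391·3 + 145·(-8) = 13)
  q = 3: r = 5, s = -1 − 3·3 = -10, t = 3 − 3·(-8) = 27  (check: 391·(-10) + 145·27 = 5)
  q = 2: r = 3, s = 3 − 2·(-10) = 23, t = -8 − 2·27 = -62  (check: 391·23 + 145·(-62) = 3)
  q = 1: r = 2, s = -10 − 1·23 = -33, t = 27 − 1·(-62) = 89  (check: 391·(-33) + 145·89 = 2)
  q = 1: r = 1, s = 23 − 1·(-33) = 56, t = -62 − 1·89 = -151  (check: 391·56 + 145·(-151) = 1)
The row with r = 1 (the gcd) gives the Bezout coefficients s = 56, t = -151.
Result: 391 · (56) + 145 · (-151) = 1.

gcd(391, 145) = 1; s = 56, t = -151 (check: 391·56 + 145·(-151) = 1).


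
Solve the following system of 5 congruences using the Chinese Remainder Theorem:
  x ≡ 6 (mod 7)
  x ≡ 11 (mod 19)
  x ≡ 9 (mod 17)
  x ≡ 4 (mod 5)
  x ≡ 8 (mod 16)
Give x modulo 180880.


Product of moduli M = 7 · 19 · 17 · 5 · 16 = 180880.
Merge one congruence at a time:
  Start: x ≡ 6 (mod 7).
  Combine with x ≡ 11 (mod 19); new modulus lcm = 133.
    Write x = 6 + 7·t and substitute into x ≡ 11 (mod 19): 7·t ≡ 11 − 6 = 5 (mod 19).
    The inverse of 7 mod 19 is 11 (since 7·11 = 77 = 4·19 + 1), so t ≡ 11·5 = 55 ≡ 17 (mod 19).
    Then x = 6 + 7·17 = 125, valid modulo lcm(7, 19) = 133: x ≡ 125 (mod 133).
  Combine with x ≡ 9 (mod 17); new modulus lcm = 2261.
    Write x = 125 + 133·t and substitute into x ≡ 9 (mod 17): 133·t ≡ 9 − 125 = -116 (mod 17).
    Reduce coefficients mod 17: 14·t ≡ 3 (mod 17).
    The inverse of 14 mod 17 is 11 (since 14·11 = 154 = 9·17 + 1), so t ≡ 11·3 = 33 ≡ 16 (mod 17).
    Then x = 125 + 133·16 = 2253, valid modulo lcm(133, 17) = 2261: x ≡ 2253 (mod 2261).
  Combine with x ≡ 4 (mod 5); new modulus lcm = 11305.
    Write x = 2253 + 2261·t and substitute into x ≡ 4 (mod 5): 2261·t ≡ 4 − 2253 = -2249 (mod 5).
    Reduce coefficients mod 5: 1·t ≡ 1 (mod 5).
    So t ≡ 1 (mod 5).
    Then x = 2253 + 2261·1 = 4514, valid modulo lcm(2261, 5) = 11305: x ≡ 4514 (mod 11305).
  Combine with x ≡ 8 (mod 16); new modulus lcm = 180880.
    Write x = 4514 + 11305·t and substitute into x ≡ 8 (mod 16): 11305·t ≡ 8 − 4514 = -4506 (mod 16).
    Reduce coefficients mod 16: 9·t ≡ 6 (mod 16).
    The inverse of 9 mod 16 is 9 (since 9·9 = 81 = 5·16 + 1), so t ≡ 9·6 = 54 ≡ 6 (mod 16).
    Then x = 4514 + 11305·6 = 72344, valid modulo lcm(11305, 16) = 180880: x ≡ 72344 (mod 180880).
Verify against each original: 72344 mod 7 = 6, 72344 mod 19 = 11, 72344 mod 17 = 9, 72344 mod 5 = 4, 72344 mod 16 = 8.

x ≡ 72344 (mod 180880).


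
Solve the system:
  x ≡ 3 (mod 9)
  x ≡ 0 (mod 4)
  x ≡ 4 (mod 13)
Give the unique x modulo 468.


Moduli 9, 4, 13 are pairwise coprime; by CRT there is a unique solution modulo M = 9 · 4 · 13 = 468.
Solve pairwise, accumulating the modulus:
  Start with x ≡ 3 (mod 9).
  Combine with x ≡ 0 (mod 4): since gcd(9, 4) = 1, we get a unique residue mod 36.
    Write x = 3 + 9·t and substitute into x ≡ 0 (mod 4): 9·t ≡ 0 − 3 = -3 (mod 4).
    Reduce coefficients mod 4: 1·t ≡ 1 (mod 4).
    So t ≡ 1 (mod 4).
    Then x = 3 + 9·1 = 12, valid modulo lcm(9, 4) = 36: x ≡ 12 (mod 36).
  Combine with x ≡ 4 (mod 13): since gcd(36, 13) = 1, we get a unique residue mod 468.
    Write x = 12 + 36·t and substitute into x ≡ 4 (mod 13): 36·t ≡ 4 − 12 = -8 (mod 13).
    Reduce coefficients mod 13: 10·t ≡ 5 (mod 13).
    The inverse of 10 mod 13 is 4 (since 10·4 = 40 = 3·13 + 1), so t ≡ 4·5 = 20 ≡ 7 (mod 13).
    Then x = 12 + 36·7 = 264, valid modulo lcm(36, 13) = 468: x ≡ 264 (mod 468).
Verify: 264 mod 9 = 3 ✓, 264 mod 4 = 0 ✓, 264 mod 13 = 4 ✓.

x ≡ 264 (mod 468).


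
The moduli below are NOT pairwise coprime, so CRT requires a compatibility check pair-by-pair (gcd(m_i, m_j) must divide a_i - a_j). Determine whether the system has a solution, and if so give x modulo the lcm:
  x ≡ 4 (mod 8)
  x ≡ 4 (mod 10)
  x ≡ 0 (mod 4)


Moduli 8, 10, 4 are not pairwise coprime, so CRT works modulo lcm(m_i) when all pairwise compatibility conditions hold.
Pairwise compatibility: gcd(m_i, m_j) must divide a_i - a_j for every pair.
Merge one congruence at a time:
  Start: x ≡ 4 (mod 8).
  Combine with x ≡ 4 (mod 10): gcd(8, 10) = 2; 4 - 4 = 0, which IS divisible by 2, so compatible.
    Write x = 4 + 8·t and substitute into x ≡ 4 (mod 10): 8·t ≡ 4 − 4 = 0 (mod 10).
    Divide the congruence (and modulus) by g = 2: 4·t ≡ 0 (mod 5).
    The inverse of 4 mod 5 is 4 (since 4·4 = 16 = 3·5 + 1), so t ≡ 4·0 = 0 ≡ 0 (mod 5).
    Then x = 4 + 8·0 = 4, valid modulo lcm(8, 10) = 40: x ≡ 4 (mod 40).
  Combine with x ≡ 0 (mod 4): gcd(40, 4) = 4; 0 - 4 = -4, which IS divisible by 4, so compatible.
    Write x = 4 + 40·t and substitute into x ≡ 0 (mod 4): 40·t ≡ 0 − 4 = -4 (mod 4).
    Divide the congruence (and modulus) by g = 4: 10·t ≡ -1 (mod 1).
    Modulo 1 every t works; take t = 0.
    Then x = 4 + 40·0 = 4, valid modulo lcm(40, 4) = 40: x ≡ 4 (mod 40).
Verify: 4 mod 8 = 4, 4 mod 10 = 4, 4 mod 4 = 0.

x ≡ 4 (mod 40).


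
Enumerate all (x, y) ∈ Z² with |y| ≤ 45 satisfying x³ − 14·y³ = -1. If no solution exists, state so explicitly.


The equation is x³ - 14y³ = -1. For fixed y, x³ = 14·y³ − 1, so a solution requires the RHS to be a perfect cube.
Strategy: iterate y from -45 to 45, compute RHS = 14·y³ − 1, and check whether it is a (positive or negative) perfect cube.
Check small values of y:
  y = 0: RHS = -1 = (-1)³ ⇒ x = -1 works.
  y = 1: RHS = 13 is not a perfect cube.
  y = -1: RHS = -15 is not a perfect cube.
  y = 2: RHS = 111 is not a perfect cube.
  y = -2: RHS = -113 is not a perfect cube.
  y = 3: RHS = 377 is not a perfect cube.
  y = -3: RHS = -379 is not a perfect cube.
Continuing the search up to |y| = 45 finds no further solutions beyond those listed.
Collected solutions: (-1, 0).

Solutions (with |y| ≤ 45): (-1, 0).


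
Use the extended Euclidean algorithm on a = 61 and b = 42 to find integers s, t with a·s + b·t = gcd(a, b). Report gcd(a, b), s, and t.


Euclidean algorithm on (61, 42) — divide until remainder is 0:
  61 = 1 · 42 + 19
  42 = 2 · 19 + 4
  19 = 4 · 4 + 3
  4 = 1 · 3 + 1
  3 = 3 · 1 + 0
gcd(61, 42) = 1.
Track Bezout coefficients alongside the remainders: start with r₀ = 61 = a·1 + b·0 (s = 1, t = 0) and r₁ = 42 = a·0 + b·1 (s = 0, t = 1); each new remainder r_{k+1} = r_{k-1} − q_k·r_k inherits s_{k+1} = s_{k-1} − q_k·s_k, t_{k+1} = t_{k-1} − q_k·t_k, so r_k = a·s_k + b·t_k at every step:
  q = 1: r = 19, s = 1 − 1·0 = 1, t = 0 − 1·1 = -1  (check: 61·1 + 42·(-1) = 19)
  q = 2: r = 4, s = 0 − 2·1 = -2, t = 1 − 2·(-1) = 3  (check: 61·(-2) + 42·3 = 4)
  q = 4: r = 3, s = 1 − 4·(-2) = 9, t = -1 − 4·3 = -13  (check: 61·9 + 42·(-13) = 3)
  q = 1: r = 1, s = -2 − 1·9 = -11, t = 3 − 1·(-13) = 16  (check: 61·(-11) + 42·16 = 1)
The row with r = 1 (the gcd) gives the Bezout coefficients s = -11, t = 16.
Result: 61 · (-11) + 42 · (16) = 1.

gcd(61, 42) = 1; s = -11, t = 16 (check: 61·(-11) + 42·16 = 1).


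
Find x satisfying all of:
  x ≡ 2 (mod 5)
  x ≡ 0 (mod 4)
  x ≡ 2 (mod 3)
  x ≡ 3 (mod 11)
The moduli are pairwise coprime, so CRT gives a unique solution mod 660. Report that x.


Product of moduli M = 5 · 4 · 3 · 11 = 660.
Merge one congruence at a time:
  Start: x ≡ 2 (mod 5).
  Combine with x ≡ 0 (mod 4); new modulus lcm = 20.
    Write x = 2 + 5·t and substitute into x ≡ 0 (mod 4): 5·t ≡ 0 − 2 = -2 (mod 4).
    Reduce coefficients mod 4: 1·t ≡ 2 (mod 4).
    So t ≡ 2 (mod 4).
    Then x = 2 + 5·2 = 12, valid modulo lcm(5, 4) = 20: x ≡ 12 (mod 20).
  Combine with x ≡ 2 (mod 3); new modulus lcm = 60.
    Write x = 12 + 20·t and substitute into x ≡ 2 (mod 3): 20·t ≡ 2 − 12 = -10 (mod 3).
    Reduce coefficients mod 3: 2·t ≡ 2 (mod 3).
    The inverse of 2 mod 3 is 2 (since 2·2 = 4 = 1·3 + 1), so t ≡ 2·2 = 4 ≡ 1 (mod 3).
    Then x = 12 + 20·1 = 32, valid modulo lcm(20, 3) = 60: x ≡ 32 (mod 60).
  Combine with x ≡ 3 (mod 11); new modulus lcm = 660.
    Write x = 32 + 60·t and substitute into x ≡ 3 (mod 11): 60·t ≡ 3 − 32 = -29 (mod 11).
    Reduce coefficients mod 11: 5·t ≡ 4 (mod 11).
    The inverse of 5 mod 11 is 9 (since 5·9 = 45 = 4·11 + 1), so t ≡ 9·4 = 36 ≡ 3 (mod 11).
    Then x = 32 + 60·3 = 212, valid modulo lcm(60, 11) = 660: x ≡ 212 (mod 660).
Verify against each original: 212 mod 5 = 2, 212 mod 4 = 0, 212 mod 3 = 2, 212 mod 11 = 3.

x ≡ 212 (mod 660).


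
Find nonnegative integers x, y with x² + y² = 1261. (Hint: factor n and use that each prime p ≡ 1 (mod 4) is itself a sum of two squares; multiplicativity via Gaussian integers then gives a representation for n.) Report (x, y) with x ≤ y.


Step 1: Factor n = 1261 = 13 · 97.
Step 2: Check the mod-4 condition on each prime factor: 13 ≡ 1 (mod 4), exponent 1; 97 ≡ 1 (mod 4), exponent 1.
All primes ≡ 3 (mod 4) appear to even exponent (or don't appear), so by the two-squares theorem n IS expressible as a sum of two squares.
Step 3: Build a representation. Here n = 13 · 97 is a product of primes ≡ 1 (mod 4). Each prime p ≡ 1 (mod 4) is itself a sum of two squares; find a² by testing p − a² for a perfect square:
  13: 13 − 1² = 12, 13 − 2² = 9 = 3² ⇒ 13 = 2² + 3².
  97: 97 − 1² = 96, 97 − 2² = 93, 97 − 3² = 88, 97 − 4² = 81 = 9² ⇒ 97 = 4² + 9².
  Combine using the Brahmagupta–Fibonacci identity (a² + b²)(c² + d²) = (ac − bd)² + (ad + bc)² = (ac + bd)² + (ad − bc)²:
  13 · 97 = 1261: from (2² + 3²)(4² + 9²), take (2·4 − 3·9, 2·9 + 3·4) = (8 − 27, 18 + 12) = (-19, 30); dropping signs (only squares matter) gives (19, 30); check 19² + 30² = 361 + 900 = 1261 ✓.
Step 4: Order so x ≤ y and verify: 19² + 30² = 361 + 900 = 1261 = n. ✓

n = 1261 = 19² + 30² (one valid representation with x ≤ y).


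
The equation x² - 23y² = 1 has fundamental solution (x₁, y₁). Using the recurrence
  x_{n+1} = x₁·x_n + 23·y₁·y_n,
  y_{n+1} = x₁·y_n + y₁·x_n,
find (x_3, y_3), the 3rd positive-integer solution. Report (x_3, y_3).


Step 1: Find the fundamental solution (x₁, y₁) of x² - 23y² = 1.
  Expand √23 as a continued fraction. a₀ = ⌊√23⌋ = 4; iterate m_{k+1} = d_k·a_k − m_k, d_{k+1} = (23 − m_{k+1}²)/d_k, a_{k+1} = ⌊(a₀ + m_{k+1})/d_{k+1}⌋ (starting m₀ = 0, d₀ = 1), with convergents p_k = a_k·p_{k-1} + p_{k-2}, q_k = a_k·q_{k-1} + q_{k-2} (p₋₁ = 1, q₋₁ = 0):
  k = 0: a₀ = 4; p₀/q₀ = 4/1; p₀² − 23·q₀² = 16 − 23 = -7.
  k = 1: m = 4, d = 7, a = ⌊(4 + 4)/7⌋ = 1; p/q = (1·4 + 1)/(1·1 + 0) = 5/1; p² − 23·q² = 25 − 23 = 2.
  k = 2: m = 3, d = 2, a = ⌊(4 + 3)/2⌋ = 3; p/q = (3·5 + 4)/(3·1 + 1) = 19/4; p² − 23·q² = 361 − 368 = -7.
  k = 3: m = 3, d = 7, a = ⌊(4 + 3)/7⌋ = 1; p/q = (1·19 + 5)/(1·4 + 1) = 24/5; p² − 23·q² = 576 − 575 = 1.
  The first convergent with p² − 23·q² = 1 gives the fundamental solution (x₁, y₁) = (24, 5).
Step 2: Apply the recurrence (x_{n+1}, y_{n+1}) = (x₁x_n + 23y₁y_n, x₁y_n + y₁x_n) repeatedly.
  From (x_1, y_1) = (24, 5): x_2 = 24·24 + 23·5·5 = 1151; y_2 = 24·5 + 5·24 = 240.
  From (x_2, y_2) = (1151, 240): x_3 = 24·1151 + 23·5·240 = 55224; y_3 = 24·240 + 5·1151 = 11515.
Step 3: Verify x_3² - 23·y_3² = 3049690176 - 3049690175 = 1 (should be 1). ✓

(x_1, y_1) = (24, 5); (x_3, y_3) = (55224, 11515).


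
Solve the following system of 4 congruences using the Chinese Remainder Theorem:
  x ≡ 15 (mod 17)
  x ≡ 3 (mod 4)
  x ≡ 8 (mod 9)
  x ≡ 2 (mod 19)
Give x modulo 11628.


Product of moduli M = 17 · 4 · 9 · 19 = 11628.
Merge one congruence at a time:
  Start: x ≡ 15 (mod 17).
  Combine with x ≡ 3 (mod 4); new modulus lcm = 68.
    Write x = 15 + 17·t and substitute into x ≡ 3 (mod 4): 17·t ≡ 3 − 15 = -12 (mod 4).
    Reduce coefficients mod 4: 1·t ≡ 0 (mod 4).
    So t ≡ 0 (mod 4).
    Then x = 15 + 17·0 = 15, valid modulo lcm(17, 4) = 68: x ≡ 15 (mod 68).
  Combine with x ≡ 8 (mod 9); new modulus lcm = 612.
    Write x = 15 + 68·t and substitute into x ≡ 8 (mod 9): 68·t ≡ 8 − 15 = -7 (mod 9).
    Reduce coefficients mod 9: 5·t ≡ 2 (mod 9).
    The inverse of 5 mod 9 is 2 (since 5·2 = 10 = 1·9 + 1), so t ≡ 2·2 = 4 ≡ 4 (mod 9).
    Then x = 15 + 68·4 = 287, valid modulo lcm(68, 9) = 612: x ≡ 287 (mod 612).
  Combine with x ≡ 2 (mod 19); new modulus lcm = 11628.
    Write x = 287 + 612·t and substitute into x ≡ 2 (mod 19): 612·t ≡ 2 − 287 = -285 (mod 19).
    Reduce coefficients mod 19: 4·t ≡ 0 (mod 19).
    The inverse of 4 mod 19 is 5 (since 4·5 = 20 = 1·19 + 1), so t ≡ 5·0 = 0 ≡ 0 (mod 19).
    Then x = 287 + 612·0 = 287, valid modulo lcm(612, 19) = 11628: x ≡ 287 (mod 11628).
Verify against each original: 287 mod 17 = 15, 287 mod 4 = 3, 287 mod 9 = 8, 287 mod 19 = 2.

x ≡ 287 (mod 11628).


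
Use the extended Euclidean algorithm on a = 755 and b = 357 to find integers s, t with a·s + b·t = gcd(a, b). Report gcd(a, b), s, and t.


Euclidean algorithm on (755, 357) — divide until remainder is 0:
  755 = 2 · 357 + 41
  357 = 8 · 41 + 29
  41 = 1 · 29 + 12
  29 = 2 · 12 + 5
  12 = 2 · 5 + 2
  5 = 2 · 2 + 1
  2 = 2 · 1 + 0
gcd(755, 357) = 1.
Track Bezout coefficients alongside the remainders: start with r₀ = 755 = a·1 + b·0 (s = 1, t = 0) and r₁ = 357 = a·0 + b·1 (s = 0, t = 1); each new remainder r_{k+1} = r_{k-1} − q_k·r_k inherits s_{k+1} = s_{k-1} − q_k·s_k, t_{k+1} = t_{k-1} − q_k·t_k, so r_k = a·s_k + b·t_k at every step:
  q = 2: r = 41, s = 1 − 2·0 = 1, t = 0 − 2·1 = -2  (check: 755·1 + 357·(-2) = 41)
  q = 8: r = 29, s = 0 − 8·1 = -8, t = 1 − 8·(-2) = 17  (check: 755·(-8) + 357·17 = 29)
  q = 1: r = 12, s = 1 − 1·(-8) = 9, t = -2 − 1·17 = -19  (check: 755·9 + 357·(-19) = 12)
  q = 2: r = 5, s = -8 − 2·9 = -26, t = 17 − 2·(-19) = 55  (check: 755·(-26) + 357·55 = 5)
  q = 2: r = 2, s = 9 − 2·(-26) = 61, t = -19 − 2·55 = -129  (check: 755·61 + 357·(-129) = 2)
  q = 2: r = 1, s = -26 − 2·61 = -148, t = 55 − 2·(-129) = 313  (check: 755·(-148) + 357·313 = 1)
The row with r = 1 (the gcd) gives the Bezout coefficients s = -148, t = 313.
Result: 755 · (-148) + 357 · (313) = 1.

gcd(755, 357) = 1; s = -148, t = 313 (check: 755·(-148) + 357·313 = 1).


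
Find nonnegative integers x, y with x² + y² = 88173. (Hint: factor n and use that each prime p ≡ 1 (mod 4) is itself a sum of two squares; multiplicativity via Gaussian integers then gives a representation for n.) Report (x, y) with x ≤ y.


Step 1: Factor n = 88173 = 3^2 · 97 · 101.
Step 2: Check the mod-4 condition on each prime factor: 3 ≡ 3 (mod 4), exponent 2 (must be even); 97 ≡ 1 (mod 4), exponent 1; 101 ≡ 1 (mod 4), exponent 1.
All primes ≡ 3 (mod 4) appear to even exponent (or don't appear), so by the two-squares theorem n IS expressible as a sum of two squares.
Step 3: Build a representation. Group n = k² · m with k = 3 and m = 97 · 101 = 9797 (a product of primes ≡ 1 (mod 4)); a representation of m scales to one of n via (k·x)² + (k·y)² = k²(x² + y²). Each prime p ≡ 1 (mod 4) is itself a sum of two squares; find a² by testing p − a² for a perfect square:
  97: 97 − 1² = 96, 97 − 2² = 93, 97 − 3² = 88, 97 − 4² = 81 = 9² ⇒ 97 = 4² + 9².
  101: 101 − 1² = 100 = 10² ⇒ 101 = 1² + 10².
  Combine using the Brahmagupta–Fibonacci identity (a² + b²)(c² + d²) = (ac − bd)² + (ad + bc)² = (ac + bd)² + (ad − bc)²:
  97 · 101 = 9797: from (4² + 9²)(1² + 10²), take (4·1 − 9·10, 4·10 + 9·1) = (4 − 90, 40 + 9) = (-86, 49); dropping signs (only squares matter) gives (86, 49); check 86² + 49² = 7396 + 2401 = 9797 ✓.
  Scale by k = 3: (3·86, 3·49) = (258, 147).
Step 4: Order so x ≤ y and verify: 147² + 258² = 21609 + 66564 = 88173 = n. ✓

n = 88173 = 147² + 258² (one valid representation with x ≤ y).


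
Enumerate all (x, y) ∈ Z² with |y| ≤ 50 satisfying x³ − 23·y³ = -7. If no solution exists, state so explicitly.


The equation is x³ - 23y³ = -7. For fixed y, x³ = 23·y³ − 7, so a solution requires the RHS to be a perfect cube.
Strategy: iterate y from -50 to 50, compute RHS = 23·y³ − 7, and check whether it is a (positive or negative) perfect cube.
Check small values of y:
  y = 0: RHS = -7 is not a perfect cube.
  y = 1: RHS = 16 is not a perfect cube.
  y = -1: RHS = -30 is not a perfect cube.
  y = 2: RHS = 177 is not a perfect cube.
  y = -2: RHS = -191 is not a perfect cube.
  y = 3: RHS = 614 is not a perfect cube.
  y = -3: RHS = -628 is not a perfect cube.
Continuing the search up to |y| = 50 finds no solutions either.
No (x, y) in the scanned range satisfies the equation.

No integer solutions with |y| ≤ 50.


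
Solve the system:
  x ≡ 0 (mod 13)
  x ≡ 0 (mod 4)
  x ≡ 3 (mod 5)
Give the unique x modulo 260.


Moduli 13, 4, 5 are pairwise coprime; by CRT there is a unique solution modulo M = 13 · 4 · 5 = 260.
Solve pairwise, accumulating the modulus:
  Start with x ≡ 0 (mod 13).
  Combine with x ≡ 0 (mod 4): since gcd(13, 4) = 1, we get a unique residue mod 52.
    Write x = 0 + 13·t and substitute into x ≡ 0 (mod 4): 13·t ≡ 0 − 0 = 0 (mod 4).
    Reduce coefficients mod 4: 1·t ≡ 0 (mod 4).
    So t ≡ 0 (mod 4).
    Then x = 0 + 13·0 = 0, valid modulo lcm(13, 4) = 52: x ≡ 0 (mod 52).
  Combine with x ≡ 3 (mod 5): since gcd(52, 5) = 1, we get a unique residue mod 260.
    Write x = 0 + 52·t and substitute into x ≡ 3 (mod 5): 52·t ≡ 3 − 0 = 3 (mod 5).
    Reduce coefficients mod 5: 2·t ≡ 3 (mod 5).
    The inverse of 2 mod 5 is 3 (since 2·3 = 6 = 1·5 + 1), so t ≡ 3·3 = 9 ≡ 4 (mod 5).
    Then x = 0 + 52·4 = 208, valid modulo lcm(52, 5) = 260: x ≡ 208 (mod 260).
Verify: 208 mod 13 = 0 ✓, 208 mod 4 = 0 ✓, 208 mod 5 = 3 ✓.

x ≡ 208 (mod 260).


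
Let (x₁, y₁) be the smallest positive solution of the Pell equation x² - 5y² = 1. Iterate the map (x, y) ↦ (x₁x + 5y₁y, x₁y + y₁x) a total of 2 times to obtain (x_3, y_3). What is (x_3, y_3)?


Step 1: Find the fundamental solution (x₁, y₁) of x² - 5y² = 1.
  Expand √5 as a continued fraction. a₀ = ⌊√5⌋ = 2; iterate m_{k+1} = d_k·a_k − m_k, d_{k+1} = (5 − m_{k+1}²)/d_k, a_{k+1} = ⌊(a₀ + m_{k+1})/d_{k+1}⌋ (starting m₀ = 0, d₀ = 1), with convergents p_k = a_k·p_{k-1} + p_{k-2}, q_k = a_k·q_{k-1} + q_{k-2} (p₋₁ = 1, q₋₁ = 0):
  k = 0: a₀ = 2; p₀/q₀ = 2/1; p₀² − 5·q₀² = 4 − 5 = -1.
  k = 1: m = 2, d = 1, a = ⌊(2 + 2)/1⌋ = 4; p/q = (4·2 + 1)/(4·1 + 0) = 9/4; p² − 5·q² = 81 − 80 = 1.
  The first convergent with p² − 5·q² = 1 gives the fundamental solution (x₁, y₁) = (9, 4).
Step 2: Apply the recurrence (x_{n+1}, y_{n+1}) = (x₁x_n + 5y₁y_n, x₁y_n + y₁x_n) repeatedly.
  From (x_1, y_1) = (9, 4): x_2 = 9·9 + 5·4·4 = 161; y_2 = 9·4 + 4·9 = 72.
  From (x_2, y_2) = (161, 72): x_3 = 9·161 + 5·4·72 = 2889; y_3 = 9·72 + 4·161 = 1292.
Step 3: Verify x_3² - 5·y_3² = 8346321 - 8346320 = 1 (should be 1). ✓

(x_1, y_1) = (9, 4); (x_3, y_3) = (2889, 1292).


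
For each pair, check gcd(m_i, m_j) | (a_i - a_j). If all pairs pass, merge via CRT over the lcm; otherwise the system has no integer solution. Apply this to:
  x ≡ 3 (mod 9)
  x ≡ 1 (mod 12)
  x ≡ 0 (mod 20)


Moduli 9, 12, 20 are not pairwise coprime, so CRT works modulo lcm(m_i) when all pairwise compatibility conditions hold.
Pairwise compatibility: gcd(m_i, m_j) must divide a_i - a_j for every pair.
Merge one congruence at a time:
  Start: x ≡ 3 (mod 9).
  Combine with x ≡ 1 (mod 12): gcd(9, 12) = 3, and 1 - 3 = -2 is NOT divisible by 3.
    ⇒ system is inconsistent (no integer solution).

No solution (the system is inconsistent).


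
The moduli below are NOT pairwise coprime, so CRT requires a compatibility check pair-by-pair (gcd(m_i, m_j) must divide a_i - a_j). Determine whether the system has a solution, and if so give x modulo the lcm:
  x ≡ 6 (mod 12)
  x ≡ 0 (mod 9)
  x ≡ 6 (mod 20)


Moduli 12, 9, 20 are not pairwise coprime, so CRT works modulo lcm(m_i) when all pairwise compatibility conditions hold.
Pairwise compatibility: gcd(m_i, m_j) must divide a_i - a_j for every pair.
Merge one congruence at a time:
  Start: x ≡ 6 (mod 12).
  Combine with x ≡ 0 (mod 9): gcd(12, 9) = 3; 0 - 6 = -6, which IS divisible by 3, so compatible.
    Write x = 6 + 12·t and substitute into x ≡ 0 (mod 9): 12·t ≡ 0 − 6 = -6 (mod 9).
    Divide the congruence (and modulus) by g = 3: 4·t ≡ -2 (mod 3).
    Reduce coefficients mod 3: 1·t ≡ 1 (mod 3).
    So t ≡ 1 (mod 3).
    Then x = 6 + 12·1 = 18, valid modulo lcm(12, 9) = 36: x ≡ 18 (mod 36).
  Combine with x ≡ 6 (mod 20): gcd(36, 20) = 4; 6 - 18 = -12, which IS divisible by 4, so compatible.
    Write x = 18 + 36·t and substitute into x ≡ 6 (mod 20): 36·t ≡ 6 − 18 = -12 (mod 20).
    Divide the congruence (and modulus) by g = 4: 9·t ≡ -3 (mod 5).
    Reduce coefficients mod 5: 4·t ≡ 2 (mod 5).
    The inverse of 4 mod 5 is 4 (since 4·4 = 16 = 3·5 + 1), so t ≡ 4·2 = 8 ≡ 3 (mod 5).
    Then x = 18 + 36·3 = 126, valid modulo lcm(36, 20) = 180: x ≡ 126 (mod 180).
Verify: 126 mod 12 = 6, 126 mod 9 = 0, 126 mod 20 = 6.

x ≡ 126 (mod 180).


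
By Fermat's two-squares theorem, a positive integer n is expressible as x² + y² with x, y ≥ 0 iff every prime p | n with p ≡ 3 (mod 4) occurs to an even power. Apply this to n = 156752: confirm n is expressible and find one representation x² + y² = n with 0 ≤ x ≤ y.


Step 1: Factor n = 156752 = 2^4 · 97 · 101.
Step 2: Check the mod-4 condition on each prime factor: 2 = 2 (special); 97 ≡ 1 (mod 4), exponent 1; 101 ≡ 1 (mod 4), exponent 1.
All primes ≡ 3 (mod 4) appear to even exponent (or don't appear), so by the two-squares theorem n IS expressible as a sum of two squares.
Step 3: Build a representation. Group n = k² · m with k = 4 and m = 97 · 101 = 9797 (a product of primes ≡ 1 (mod 4)); a representation of m scales to one of n via (k·x)² + (k·y)² = k²(x² + y²). Each prime p ≡ 1 (mod 4) is itself a sum of two squares; find a² by testing p − a² for a perfect square:
  97: 97 − 1² = 96, 97 − 2² = 93, 97 − 3² = 88, 97 − 4² = 81 = 9² ⇒ 97 = 4² + 9².
  101: 101 − 1² = 100 = 10² ⇒ 101 = 1² + 10².
  Combine using the Brahmagupta–Fibonacci identity (a² + b²)(c² + d²) = (ac − bd)² + (ad + bc)² = (ac + bd)² + (ad − bc)²:
  97 · 101 = 9797: from (4² + 9²)(1² + 10²), take (4·1 − 9·10, 4·10 + 9·1) = (4 − 90, 40 + 9) = (-86, 49); dropping signs (only squares matter) gives (86, 49); check 86² + 49² = 7396 + 2401 = 9797 ✓.
  Scale by k = 4: (4·86, 4·49) = (344, 196).
Step 4: Order so x ≤ y and verify: 196² + 344² = 38416 + 118336 = 156752 = n. ✓

n = 156752 = 196² + 344² (one valid representation with x ≤ y).


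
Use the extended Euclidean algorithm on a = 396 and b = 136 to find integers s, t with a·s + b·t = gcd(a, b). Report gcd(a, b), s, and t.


Euclidean algorithm on (396, 136) — divide until remainder is 0:
  396 = 2 · 136 + 124
  136 = 1 · 124 + 12
  124 = 10 · 12 + 4
  12 = 3 · 4 + 0
gcd(396, 136) = 4.
Track Bezout coefficients alongside the remainders: start with r₀ = 396 = a·1 + b·0 (s = 1, t = 0) and r₁ = 136 = a·0 + b·1 (s = 0, t = 1); each new remainder r_{k+1} = r_{k-1} − q_k·r_k inherits s_{k+1} = s_{k-1} − q_k·s_k, t_{k+1} = t_{k-1} − q_k·t_k, so r_k = a·s_k + b·t_k at every step:
  q = 2: r = 124, s = 1 − 2·0 = 1, t = 0 − 2·1 = -2  (check: 396·1 + 136·(-2) = 124)
  q = 1: r = 12, s = 0 − 1·1 = -1, t = 1 − 1·(-2) = 3  (check: 396·(-1) + 136·3 = 12)
  q = 10: r = 4, s = 1 − 10·(-1) = 11, t = -2 − 10·3 = -32  (check: 396·11 + 136·(-32) = 4)
The row with r = 4 (the gcd) gives the Bezout coefficients s = 11, t = -32.
Result: 396 · (11) + 136 · (-32) = 4.

gcd(396, 136) = 4; s = 11, t = -32 (check: 396·11 + 136·(-32) = 4).


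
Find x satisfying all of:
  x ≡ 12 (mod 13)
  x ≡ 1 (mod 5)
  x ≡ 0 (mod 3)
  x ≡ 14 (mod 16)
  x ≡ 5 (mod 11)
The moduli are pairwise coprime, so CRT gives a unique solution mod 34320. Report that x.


Product of moduli M = 13 · 5 · 3 · 16 · 11 = 34320.
Merge one congruence at a time:
  Start: x ≡ 12 (mod 13).
  Combine with x ≡ 1 (mod 5); new modulus lcm = 65.
    Write x = 12 + 13·t and substitute into x ≡ 1 (mod 5): 13·t ≡ 1 − 12 = -11 (mod 5).
    Reduce coefficients mod 5: 3·t ≡ 4 (mod 5).
    The inverse of 3 mod 5 is 2 (since 3·2 = 6 = 1·5 + 1), so t ≡ 2·4 = 8 ≡ 3 (mod 5).
    Then x = 12 + 13·3 = 51, valid modulo lcm(13, 5) = 65: x ≡ 51 (mod 65).
  Combine with x ≡ 0 (mod 3); new modulus lcm = 195.
    Write x = 51 + 65·t and substitute into x ≡ 0 (mod 3): 65·t ≡ 0 − 51 = -51 (mod 3).
    Reduce coefficients mod 3: 2·t ≡ 0 (mod 3).
    The inverse of 2 mod 3 is 2 (since 2·2 = 4 = 1·3 + 1), so t ≡ 2·0 = 0 ≡ 0 (mod 3).
    Then x = 51 + 65·0 = 51, valid modulo lcm(65, 3) = 195: x ≡ 51 (mod 195).
  Combine with x ≡ 14 (mod 16); new modulus lcm = 3120.
    Write x = 51 + 195·t and substitute into x ≡ 14 (mod 16): 195·t ≡ 14 − 51 = -37 (mod 16).
    Reduce coefficients mod 16: 3·t ≡ 11 (mod 16).
    The inverse of 3 mod 16 is 11 (since 3·11 = 33 = 2·16 + 1), so t ≡ 11·11 = 121 ≡ 9 (mod 16).
    Then x = 51 + 195·9 = 1806, valid modulo lcm(195, 16) = 3120: x ≡ 1806 (mod 3120).
  Combine with x ≡ 5 (mod 11); new modulus lcm = 34320.
    Write x = 1806 + 3120·t and substitute into x ≡ 5 (mod 11): 3120·t ≡ 5 − 1806 = -1801 (mod 11).
    Reduce coefficients mod 11: 7·t ≡ 3 (mod 11).
    The inverse of 7 mod 11 is 8 (since 7·8 = 56 = 5·11 + 1), so t ≡ 8·3 = 24 ≡ 2 (mod 11).
    Then x = 1806 + 3120·2 = 8046, valid modulo lcm(3120, 11) = 34320: x ≡ 8046 (mod 34320).
Verify against each original: 8046 mod 13 = 12, 8046 mod 5 = 1, 8046 mod 3 = 0, 8046 mod 16 = 14, 8046 mod 11 = 5.

x ≡ 8046 (mod 34320).


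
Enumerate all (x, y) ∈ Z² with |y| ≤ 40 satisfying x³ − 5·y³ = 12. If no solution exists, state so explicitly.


The equation is x³ - 5y³ = 12. For fixed y, x³ = 5·y³ + 12, so a solution requires the RHS to be a perfect cube.
Strategy: iterate y from -40 to 40, compute RHS = 5·y³ + 12, and check whether it is a (positive or negative) perfect cube.
Check small values of y:
  y = 0: RHS = 12 is not a perfect cube.
  y = 1: RHS = 17 is not a perfect cube.
  y = -1: RHS = 7 is not a perfect cube.
  y = 2: RHS = 52 is not a perfect cube.
  y = -2: RHS = -28 is not a perfect cube.
  y = 3: RHS = 147 is not a perfect cube.
  y = -3: RHS = -123 is not a perfect cube.
Continuing the search up to |y| = 40 finds no solutions either.
No (x, y) in the scanned range satisfies the equation.

No integer solutions with |y| ≤ 40.


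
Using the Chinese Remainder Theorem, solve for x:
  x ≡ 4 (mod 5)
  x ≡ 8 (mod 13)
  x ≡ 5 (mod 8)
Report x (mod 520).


Moduli 5, 13, 8 are pairwise coprime; by CRT there is a unique solution modulo M = 5 · 13 · 8 = 520.
Solve pairwise, accumulating the modulus:
  Start with x ≡ 4 (mod 5).
  Combine with x ≡ 8 (mod 13): since gcd(5, 13) = 1, we get a unique residue mod 65.
    Write x = 4 + 5·t and substitute into x ≡ 8 (mod 13): 5·t ≡ 8 − 4 = 4 (mod 13).
    The inverse of 5 mod 13 is 8 (since 5·8 = 40 = 3·13 + 1), so t ≡ 8·4 = 32 ≡ 6 (mod 13).
    Then x = 4 + 5·6 = 34, valid modulo lcm(5, 13) = 65: x ≡ 34 (mod 65).
  Combine with x ≡ 5 (mod 8): since gcd(65, 8) = 1, we get a unique residue mod 520.
    Write x = 34 + 65·t and substitute into x ≡ 5 (mod 8): 65·t ≡ 5 − 34 = -29 (mod 8).
    Reduce coefficients mod 8: 1·t ≡ 3 (mod 8).
    So t ≡ 3 (mod 8).
    Then x = 34 + 65·3 = 229, valid modulo lcm(65, 8) = 520: x ≡ 229 (mod 520).
Verify: 229 mod 5 = 4 ✓, 229 mod 13 = 8 ✓, 229 mod 8 = 5 ✓.

x ≡ 229 (mod 520).


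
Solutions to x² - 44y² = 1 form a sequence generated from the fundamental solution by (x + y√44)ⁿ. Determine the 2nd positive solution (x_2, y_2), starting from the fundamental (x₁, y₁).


Step 1: Find the fundamental solution (x₁, y₁) of x² - 44y² = 1.
  Expand √44 as a continued fraction. a₀ = ⌊√44⌋ = 6; iterate m_{k+1} = d_k·a_k − m_k, d_{k+1} = (44 − m_{k+1}²)/d_k, a_{k+1} = ⌊(a₀ + m_{k+1})/d_{k+1}⌋ (starting m₀ = 0, d₀ = 1), with convergents p_k = a_k·p_{k-1} + p_{k-2}, q_k = a_k·q_{k-1} + q_{k-2} (p₋₁ = 1, q₋₁ = 0):
  k = 0: a₀ = 6; p₀/q₀ = 6/1; p₀² − 44·q₀² = 36 − 44 = -8.
  k = 1: m = 6, d = 8, a = ⌊(6 + 6)/8⌋ = 1; p/q = (1·6 + 1)/(1·1 + 0) = 7/1; p² − 44·q² = 49 − 44 = 5.
  k = 2: m = 2, d = 5, a = ⌊(6 + 2)/5⌋ = 1; p/q = (1·7 + 6)/(1·1 + 1) = 13/2; p² − 44·q² = 169 − 176 = -7.
  k = 3: m = 3, d = 7, a = ⌊(6 + 3)/7⌋ = 1; p/q = (1·13 + 7)/(1·2 + 1) = 20/3; p² − 44·q² = 400 − 396 = 4.
  k = 4: m = 4, d = 4, a = ⌊(6 + 4)/4⌋ = 2; p/q = (2·20 + 13)/(2·3 + 2) = 53/8; p² − 44·q² = 2809 − 2816 = -7.
  k = 5: m = 4, d = 7, a = ⌊(6 + 4)/7⌋ = 1; p/q = (1·53 + 20)/(1·8 + 3) = 73/11; p² − 44·q² = 5329 − 5324 = 5.
  k = 6: m = 3, d = 5, a = ⌊(6 + 3)/5⌋ = 1; p/q = (1·73 + 53)/(1·11 + 8) = 126/19; p² − 44·q² = 15876 − 15884 = -8.
  k = 7: m = 2, d = 8, a = ⌊(6 + 2)/8⌋ = 1; p/q = (1·126 + 73)/(1·19 + 11) = 199/30; p² − 44·q² = 39601 − 39600 = 1.
  The first convergent with p² − 44·q² = 1 gives the fundamental solution (x₁, y₁) = (199, 30).
Step 2: Apply the recurrence (x_{n+1}, y_{n+1}) = (x₁x_n + 44y₁y_n, x₁y_n + y₁x_n) repeatedly.
  From (x_1, y_1) = (199, 30): x_2 = 199·199 + 44·30·30 = 79201; y_2 = 199·30 + 30·199 = 11940.
Step 3: Verify x_2² - 44·y_2² = 6272798401 - 6272798400 = 1 (should be 1). ✓

(x_1, y_1) = (199, 30); (x_2, y_2) = (79201, 11940).


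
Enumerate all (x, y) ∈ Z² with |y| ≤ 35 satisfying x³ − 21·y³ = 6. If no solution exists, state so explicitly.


The equation is x³ - 21y³ = 6. For fixed y, x³ = 21·y³ + 6, so a solution requires the RHS to be a perfect cube.
Strategy: iterate y from -35 to 35, compute RHS = 21·y³ + 6, and check whether it is a (positive or negative) perfect cube.
Check small values of y:
  y = 0: RHS = 6 is not a perfect cube.
  y = 1: RHS = 27 = (3)³ ⇒ x = 3 works.
  y = -1: RHS = -15 is not a perfect cube.
  y = 2: RHS = 174 is not a perfect cube.
  y = -2: RHS = -162 is not a perfect cube.
  y = 3: RHS = 573 is not a perfect cube.
  y = -3: RHS = -561 is not a perfect cube.
Continuing the search up to |y| = 35 finds no further solutions beyond those listed.
Collected solutions: (3, 1).

Solutions (with |y| ≤ 35): (3, 1).
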